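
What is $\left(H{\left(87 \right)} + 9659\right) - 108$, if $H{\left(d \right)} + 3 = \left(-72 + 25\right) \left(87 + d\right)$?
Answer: $1370$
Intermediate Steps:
$H{\left(d \right)} = -4092 - 47 d$ ($H{\left(d \right)} = -3 + \left(-72 + 25\right) \left(87 + d\right) = -3 - 47 \left(87 + d\right) = -3 - \left(4089 + 47 d\right) = -4092 - 47 d$)
$\left(H{\left(87 \right)} + 9659\right) - 108 = \left(\left(-4092 - 4089\right) + 9659\right) - 108 = \left(-8181 + 9659\right) - 108 = 1478 - 108 = 1370$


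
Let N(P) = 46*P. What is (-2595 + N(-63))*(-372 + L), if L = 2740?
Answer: -13007424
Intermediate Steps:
(-2595 + N(-63))*(-372 + L) = (-2595 + 46*(-63))*(-372 + 2740) = (-2595 - 2898)*2368 = -5493*2368 = -13007424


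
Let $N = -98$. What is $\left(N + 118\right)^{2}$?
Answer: $400$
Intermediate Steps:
$\left(N + 118\right)^{2} = \left(-98 + 118\right)^{2} = 20^{2} = 400$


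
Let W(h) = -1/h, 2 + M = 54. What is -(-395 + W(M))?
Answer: 20541/52 ≈ 395.02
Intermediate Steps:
M = 52 (M = -2 + 54 = 52)
-(-395 + W(M)) = -(-395 - 1/52) = -1*(-20541/52) = 20541/52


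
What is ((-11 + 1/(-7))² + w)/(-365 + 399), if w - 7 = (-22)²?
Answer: 30143/1666 ≈ 18.093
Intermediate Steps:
w = 491 (w = 7 + (-22)² = 7 + 484 = 491)
((-11 + 1/(-7))² + w)/(-365 + 399) = ((-11 + 1/(-7))² + 491)/(-365 + 399) = ((-11 - ⅐)² + 491)/34 = ((-78/7)² + 491)*(1/34) = (6084/49 + 491)*(1/34) = (30143/49)*(1/34) = 30143/1666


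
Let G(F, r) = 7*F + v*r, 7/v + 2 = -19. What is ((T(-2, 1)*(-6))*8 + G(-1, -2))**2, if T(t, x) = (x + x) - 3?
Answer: 15625/9 ≈ 1736.1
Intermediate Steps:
v = -1/3 (v = 7/(-2 - 19) = 7/(-21) = 7*(-1/21) = -1/3 ≈ -0.33333)
T(t, x) = -3 + 2*x (T(t, x) = 2*x - 3 = -3 + 2*x)
G(F, r) = 7*F - r/3
((T(-2, 1)*(-6))*8 + G(-1, -2))**2 = (((-3 + 2*1)*(-6))*8 + (7*(-1) - 1/3*(-2)))**2 = (((-3 + 2)*(-6))*8 + (-7 + 2/3))**2 = (-1*(-6)*8 - 19/3)**2 = (6*8 - 19/3)**2 = (48 - 19/3)**2 = (125/3)**2 = 15625/9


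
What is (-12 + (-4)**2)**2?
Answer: 16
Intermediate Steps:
(-12 + (-4)**2)**2 = (-12 + 16)**2 = 4**2 = 16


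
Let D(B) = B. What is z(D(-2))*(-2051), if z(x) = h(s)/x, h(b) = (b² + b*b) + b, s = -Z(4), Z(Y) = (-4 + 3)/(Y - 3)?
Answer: 6153/2 ≈ 3076.5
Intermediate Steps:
Z(Y) = -1/(-3 + Y)
s = 1 (s = -(-1)/(-3 + 4) = -(-1)/1 = -(-1) = -1*(-1) = 1)
h(b) = b + 2*b² (h(b) = (b² + b²) + b = 2*b² + b = b + 2*b²)
z(x) = 3/x (z(x) = (1*(1 + 2*1))/x = (1*(1 + 2))/x = (1*3)/x = 3/x)
z(D(-2))*(-2051) = (3/(-2))*(-2051) = (3*(-½))*(-2051) = -3/2*(-2051) = 6153/2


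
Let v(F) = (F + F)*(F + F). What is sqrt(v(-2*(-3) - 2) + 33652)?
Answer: 2*sqrt(8429) ≈ 183.62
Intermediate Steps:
v(F) = 4*F**2 (v(F) = (2*F)*(2*F) = 4*F**2)
sqrt(v(-2*(-3) - 2) + 33652) = sqrt(4*(-2*(-3) - 2)**2 + 33652) = sqrt(4*(6 - 2)**2 + 33652) = sqrt(4*4**2 + 33652) = sqrt(4*16 + 33652) = sqrt(64 + 33652) = sqrt(33716) = 2*sqrt(8429)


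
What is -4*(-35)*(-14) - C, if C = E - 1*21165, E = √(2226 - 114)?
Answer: 19205 - 8*√33 ≈ 19159.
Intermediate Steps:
E = 8*√33 (E = √2112 = 8*√33 ≈ 45.956)
C = -21165 + 8*√33 (C = 8*√33 - 1*21165 = 8*√33 - 21165 = -21165 + 8*√33 ≈ -21119.)
-4*(-35)*(-14) - C = -4*(-35)*(-14) - (-21165 + 8*√33) = 140*(-14) + (21165 - 8*√33) = -1960 + (21165 - 8*√33) = 19205 - 8*√33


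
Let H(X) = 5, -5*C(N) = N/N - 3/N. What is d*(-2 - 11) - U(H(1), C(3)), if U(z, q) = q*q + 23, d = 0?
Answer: -23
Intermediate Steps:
C(N) = -1/5 + 3/(5*N) (C(N) = -(N/N - 3/N)/5 = -(1 - 3/N)/5 = -1/5 + 3/(5*N))
U(z, q) = 23 + q**2 (U(z, q) = q**2 + 23 = 23 + q**2)
d*(-2 - 11) - U(H(1), C(3)) = 0*(-2 - 11) - (23 + ((1/5)*(3 - 1*3)/3)**2) = 0*(-13) - (23 + ((1/5)*(1/3)*(3 - 3))**2) = 0 - (23 + ((1/5)*(1/3)*0)**2) = 0 - (23 + 0**2) = 0 - (23 + 0) = 0 - 1*23 = 0 - 23 = -23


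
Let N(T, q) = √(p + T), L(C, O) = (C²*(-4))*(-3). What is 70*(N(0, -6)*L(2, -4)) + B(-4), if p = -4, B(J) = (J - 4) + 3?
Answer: -5 + 6720*I ≈ -5.0 + 6720.0*I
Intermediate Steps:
B(J) = -1 + J (B(J) = (-4 + J) + 3 = -1 + J)
L(C, O) = 12*C² (L(C, O) = -4*C²*(-3) = 12*C²)
N(T, q) = √(-4 + T)
70*(N(0, -6)*L(2, -4)) + B(-4) = 70*(√(-4 + 0)*(12*2²)) + (-1 - 4) = 70*(√(-4)*(12*4)) - 5 = 70*((2*I)*48) - 5 = 70*(96*I) - 5 = 6720*I - 5 = -5 + 6720*I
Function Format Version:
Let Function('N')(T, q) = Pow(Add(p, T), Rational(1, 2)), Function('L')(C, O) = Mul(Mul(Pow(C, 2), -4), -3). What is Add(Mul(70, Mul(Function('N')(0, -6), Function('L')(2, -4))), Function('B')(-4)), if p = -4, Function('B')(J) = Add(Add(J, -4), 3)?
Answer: Add(-5, Mul(6720, I)) ≈ Add(-5.0000, Mul(6720.0, I))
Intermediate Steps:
Function('B')(J) = Add(-1, J) (Function('B')(J) = Add(Add(-4, J), 3) = Add(-1, J))
Function('L')(C, O) = Mul(12, Pow(C, 2)) (Function('L')(C, O) = Mul(Mul(-4, Pow(C, 2)), -3) = Mul(12, Pow(C, 2)))
Function('N')(T, q) = Pow(Add(-4, T), Rational(1, 2))
Add(Mul(70, Mul(Function('N')(0, -6), Function('L')(2, -4))), Function('B')(-4)) = Add(Mul(70, Mul(Pow(Add(-4, 0), Rational(1, 2)), Mul(12, Pow(2, 2)))), Add(-1, -4)) = Add(Mul(70, Mul(Pow(-4, Rational(1, 2)), Mul(12, 4))), -5) = Add(Mul(70, Mul(Mul(2, I), 48)), -5) = Add(Mul(70, Mul(96, I)), -5) = Add(Mul(6720, I), -5) = Add(-5, Mul(6720, I))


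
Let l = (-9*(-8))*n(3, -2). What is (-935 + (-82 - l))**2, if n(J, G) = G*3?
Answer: 342225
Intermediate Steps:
n(J, G) = 3*G
l = -432 (l = (-9*(-8))*(3*(-2)) = 72*(-6) = -432)
(-935 + (-82 - l))**2 = (-935 + (-82 - 1*(-432)))**2 = (-935 + (-82 + 432))**2 = (-935 + 350)**2 = (-585)**2 = 342225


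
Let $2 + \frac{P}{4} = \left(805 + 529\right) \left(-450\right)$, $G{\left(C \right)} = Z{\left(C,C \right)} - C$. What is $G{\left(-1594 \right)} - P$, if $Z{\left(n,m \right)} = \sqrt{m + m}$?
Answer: $2402802 + 2 i \sqrt{797} \approx 2.4028 \cdot 10^{6} + 56.462 i$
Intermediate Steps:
$Z{\left(n,m \right)} = \sqrt{2} \sqrt{m}$ ($Z{\left(n,m \right)} = \sqrt{2 m} = \sqrt{2} \sqrt{m}$)
$G{\left(C \right)} = - C + \sqrt{2} \sqrt{C}$ ($G{\left(C \right)} = \sqrt{2} \sqrt{C} - C = - C + \sqrt{2} \sqrt{C}$)
$P = -2401208$ ($P = -8 + 4 \left(805 + 529\right) \left(-450\right) = -8 + 4 \cdot 1334 \left(-450\right) = -8 + 4 \left(-600300\right) = -8 - 2401200 = -2401208$)
$G{\left(-1594 \right)} - P = \left(\left(-1\right) \left(-1594\right) + \sqrt{2} \sqrt{-1594}\right) - -2401208 = \left(1594 + \sqrt{2} i \sqrt{1594}\right) + 2401208 = \left(1594 + 2 i \sqrt{797}\right) + 2401208 = 2402802 + 2 i \sqrt{797}$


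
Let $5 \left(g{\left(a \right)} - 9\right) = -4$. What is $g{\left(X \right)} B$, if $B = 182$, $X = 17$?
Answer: $\frac{7462}{5} \approx 1492.4$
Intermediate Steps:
$g{\left(a \right)} = \frac{41}{5}$ ($g{\left(a \right)} = 9 + \frac{1}{5} \left(-4\right) = 9 - \frac{4}{5} = \frac{41}{5}$)
$g{\left(X \right)} B = \frac{41}{5} \cdot 182 = \frac{7462}{5}$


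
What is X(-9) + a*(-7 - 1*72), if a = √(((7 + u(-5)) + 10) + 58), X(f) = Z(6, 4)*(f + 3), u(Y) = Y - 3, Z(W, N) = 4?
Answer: -24 - 79*√67 ≈ -670.64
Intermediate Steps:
u(Y) = -3 + Y
X(f) = 12 + 4*f (X(f) = 4*(f + 3) = 4*(3 + f) = 12 + 4*f)
a = √67 (a = √(((7 + (-3 - 5)) + 10) + 58) = √(((7 - 8) + 10) + 58) = √((-1 + 10) + 58) = √(9 + 58) = √67 ≈ 8.1853)
X(-9) + a*(-7 - 1*72) = (12 + 4*(-9)) + √67*(-7 - 1*72) = (12 - 36) + √67*(-7 - 72) = -24 + √67*(-79) = -24 - 79*√67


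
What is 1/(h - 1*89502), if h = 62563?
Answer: -1/26939 ≈ -3.7121e-5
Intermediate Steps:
1/(h - 1*89502) = 1/(62563 - 1*89502) = 1/(62563 - 89502) = 1/(-26939) = -1/26939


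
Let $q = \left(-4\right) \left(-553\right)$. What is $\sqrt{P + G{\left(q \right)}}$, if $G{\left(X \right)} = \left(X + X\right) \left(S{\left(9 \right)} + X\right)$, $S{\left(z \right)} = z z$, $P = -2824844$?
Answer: $2 \sqrt{1829847} \approx 2705.4$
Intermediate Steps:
$q = 2212$
$S{\left(z \right)} = z^{2}$
$G{\left(X \right)} = 2 X \left(81 + X\right)$ ($G{\left(X \right)} = \left(X + X\right) \left(9^{2} + X\right) = 2 X \left(81 + X\right)$)
$\sqrt{P + G{\left(q \right)}} = \sqrt{-2824844 + 2 \cdot 2212 \left(81 + 2212\right)} = \sqrt{-2824844 + 2 \cdot 2212 \cdot 2293} = \sqrt{-2824844 + 10144232} = \sqrt{7319388} = 2 \sqrt{1829847}$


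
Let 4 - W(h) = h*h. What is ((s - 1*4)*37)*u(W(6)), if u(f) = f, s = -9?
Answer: 15392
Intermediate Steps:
W(h) = 4 - h**2 (W(h) = 4 - h*h = 4 - h**2)
((s - 1*4)*37)*u(W(6)) = ((-9 - 1*4)*37)*(4 - 1*6**2) = ((-9 - 4)*37)*(4 - 1*36) = (-13*37)*(4 - 36) = -481*(-32) = 15392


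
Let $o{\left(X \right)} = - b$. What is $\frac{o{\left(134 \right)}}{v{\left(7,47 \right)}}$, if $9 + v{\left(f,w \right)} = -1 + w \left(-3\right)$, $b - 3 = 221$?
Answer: $\frac{224}{151} \approx 1.4834$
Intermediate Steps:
$b = 224$ ($b = 3 + 221 = 224$)
$o{\left(X \right)} = -224$ ($o{\left(X \right)} = \left(-1\right) 224 = -224$)
$v{\left(f,w \right)} = -10 - 3 w$ ($v{\left(f,w \right)} = -9 + \left(-1 + w \left(-3\right)\right) = -9 - \left(1 + 3 w\right) = -10 - 3 w$)
$\frac{o{\left(134 \right)}}{v{\left(7,47 \right)}} = - \frac{224}{-10 - 141} = - \frac{224}{-151} = \left(-224\right) \left(- \frac{1}{151}\right) = \frac{224}{151}$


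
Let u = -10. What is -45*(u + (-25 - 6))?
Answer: 1845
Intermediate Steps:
-45*(u + (-25 - 6)) = -45*(-10 + (-25 - 6)) = -45*(-10 - 31) = -45*(-41) = 1845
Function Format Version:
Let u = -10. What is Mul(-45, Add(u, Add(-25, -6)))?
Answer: 1845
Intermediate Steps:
Mul(-45, Add(u, Add(-25, -6))) = Mul(-45, Add(-10, Add(-25, -6))) = Mul(-45, Add(-10, -31)) = Mul(-45, -41) = 1845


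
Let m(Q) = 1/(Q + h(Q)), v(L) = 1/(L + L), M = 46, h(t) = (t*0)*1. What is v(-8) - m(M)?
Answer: -31/368 ≈ -0.084239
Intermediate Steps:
h(t) = 0 (h(t) = 0*1 = 0)
v(L) = 1/(2*L)
m(Q) = 1/Q (m(Q) = 1/(Q + 0) = 1/Q)
v(-8) - m(M) = (1/2)/(-8) - 1/46 = (1/2)*(-1/8) - 1*1/46 = -1/16 - 1/46 = -31/368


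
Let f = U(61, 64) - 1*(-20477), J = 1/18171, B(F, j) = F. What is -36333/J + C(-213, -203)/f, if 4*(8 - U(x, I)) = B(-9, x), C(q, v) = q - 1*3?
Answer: -54103298772771/81949 ≈ -6.6021e+8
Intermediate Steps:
C(q, v) = -3 + q (C(q, v) = q - 3 = -3 + q)
J = 1/18171 ≈ 5.5033e-5
U(x, I) = 41/4 (U(x, I) = 8 - ¼*(-9) = 8 + 9/4 = 41/4)
f = 81949/4 (f = 41/4 - 1*(-20477) = 41/4 + 20477 = 81949/4 ≈ 20487.)
-36333/J + C(-213, -203)/f = -36333/1/18171 + (-3 - 213)/(81949/4) = -36333*18171 - 216*4/81949 = -660206943 - 864/81949 = -54103298772771/81949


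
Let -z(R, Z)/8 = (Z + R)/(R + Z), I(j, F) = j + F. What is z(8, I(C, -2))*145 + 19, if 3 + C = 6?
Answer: -1141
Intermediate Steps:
C = 3 (C = -3 + 6 = 3)
I(j, F) = F + j
z(R, Z) = -8 (z(R, Z) = -8*(Z + R)/(R + Z) = -8*(R + Z)/(R + Z) = -8*1 = -8)
z(8, I(C, -2))*145 + 19 = -8*145 + 19 = -1160 + 19 = -1141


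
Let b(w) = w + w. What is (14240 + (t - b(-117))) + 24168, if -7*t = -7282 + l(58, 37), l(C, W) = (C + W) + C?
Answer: 277623/7 ≈ 39660.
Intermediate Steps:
l(C, W) = W + 2*C
t = 7129/7 (t = -(-7282 + (37 + 2*58))/7 = -(-7282 + (37 + 116))/7 = -(-7282 + 153)/7 = -⅐*(-7129) = 7129/7 ≈ 1018.4)
b(w) = 2*w
(14240 + (t - b(-117))) + 24168 = (14240 + (7129/7 - 2*(-117))) + 24168 = (14240 + (7129/7 - 1*(-234))) + 24168 = (14240 + (7129/7 + 234)) + 24168 = (14240 + 8767/7) + 24168 = 108447/7 + 24168 = 277623/7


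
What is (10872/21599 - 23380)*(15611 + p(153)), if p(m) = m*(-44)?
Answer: -4483661908492/21599 ≈ -2.0759e+8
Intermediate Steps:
p(m) = -44*m
(10872/21599 - 23380)*(15611 + p(153)) = (10872/21599 - 23380)*(15611 - 44*153) = (10872*(1/21599) - 23380)*(15611 - 6732) = (10872/21599 - 23380)*8879 = -504973748/21599*8879 = -4483661908492/21599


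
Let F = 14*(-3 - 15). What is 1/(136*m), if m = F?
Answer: -1/34272 ≈ -2.9178e-5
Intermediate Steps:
F = -252 (F = 14*(-18) = -252)
m = -252
1/(136*m) = 1/(136*(-252)) = (1/136)*(-1/252) = -1/34272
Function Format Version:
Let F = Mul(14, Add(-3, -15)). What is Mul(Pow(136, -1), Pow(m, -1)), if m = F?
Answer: Rational(-1, 34272) ≈ -2.9178e-5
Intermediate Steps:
F = -252 (F = Mul(14, -18) = -252)
m = -252
Mul(Pow(136, -1), Pow(m, -1)) = Mul(Pow(136, -1), Pow(-252, -1)) = Mul(Rational(1, 136), Rational(-1, 252)) = Rational(-1, 34272)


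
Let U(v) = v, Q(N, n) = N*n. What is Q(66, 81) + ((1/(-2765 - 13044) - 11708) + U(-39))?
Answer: -101193410/15809 ≈ -6401.0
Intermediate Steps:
Q(66, 81) + ((1/(-2765 - 13044) - 11708) + U(-39)) = 66*81 + ((1/(-2765 - 13044) - 11708) - 39) = 5346 + ((1/(-15809) - 11708) - 39) = 5346 + ((-1/15809 - 11708) - 39) = 5346 + (-185091773/15809 - 39) = 5346 - 185708324/15809 = -101193410/15809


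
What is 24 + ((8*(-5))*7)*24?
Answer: -6696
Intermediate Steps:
24 + ((8*(-5))*7)*24 = 24 - 40*7*24 = 24 - 280*24 = 24 - 6720 = -6696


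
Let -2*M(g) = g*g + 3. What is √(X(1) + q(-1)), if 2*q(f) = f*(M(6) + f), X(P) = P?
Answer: 3*√5/2 ≈ 3.3541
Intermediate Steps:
M(g) = -3/2 - g²/2 (M(g) = -(g*g + 3)/2 = -(g² + 3)/2 = -(3 + g²)/2 = -3/2 - g²/2)
q(f) = f*(-39/2 + f)/2 (q(f) = (f*((-3/2 - ½*6²) + f))/2 = (f*((-3/2 - ½*36) + f))/2 = (f*((-3/2 - 18) + f))/2 = (f*(-39/2 + f))/2 = f*(-39/2 + f)/2)
√(X(1) + q(-1)) = √(1 + (¼)*(-1)*(-39 + 2*(-1))) = √(1 + (¼)*(-1)*(-39 - 2)) = √(1 + (¼)*(-1)*(-41)) = √(1 + 41/4) = √(45/4) = 3*√5/2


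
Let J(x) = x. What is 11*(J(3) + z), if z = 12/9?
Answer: 143/3 ≈ 47.667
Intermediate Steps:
z = 4/3 (z = 12*(1/9) = 4/3 ≈ 1.3333)
11*(J(3) + z) = 11*(3 + 4/3) = 11*(13/3) = 143/3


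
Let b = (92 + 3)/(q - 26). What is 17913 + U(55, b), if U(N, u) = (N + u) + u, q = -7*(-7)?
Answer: 413454/23 ≈ 17976.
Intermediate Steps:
q = 49
b = 95/23 (b = (92 + 3)/(49 - 26) = 95/23 ≈ 4.1304)
U(N, u) = N + 2*u
17913 + U(55, b) = 17913 + (55 + 2*(95/23)) = 17913 + (55 + 190/23) = 17913 + 1455/23 = 413454/23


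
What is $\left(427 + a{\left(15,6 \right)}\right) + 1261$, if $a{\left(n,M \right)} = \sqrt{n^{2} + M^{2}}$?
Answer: $1688 + 3 \sqrt{29} \approx 1704.2$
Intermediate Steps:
$a{\left(n,M \right)} = \sqrt{M^{2} + n^{2}}$
$\left(427 + a{\left(15,6 \right)}\right) + 1261 = \left(427 + \sqrt{6^{2} + 15^{2}}\right) + 1261 = \left(427 + \sqrt{36 + 225}\right) + 1261 = \left(427 + \sqrt{261}\right) + 1261 = \left(427 + 3 \sqrt{29}\right) + 1261 = 1688 + 3 \sqrt{29}$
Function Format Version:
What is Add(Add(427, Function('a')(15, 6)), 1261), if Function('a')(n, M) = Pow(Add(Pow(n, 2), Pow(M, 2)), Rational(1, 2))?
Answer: Add(1688, Mul(3, Pow(29, Rational(1, 2)))) ≈ 1704.2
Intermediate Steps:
Function('a')(n, M) = Pow(Add(Pow(M, 2), Pow(n, 2)), Rational(1, 2))
Add(Add(427, Function('a')(15, 6)), 1261) = Add(Add(427, Pow(Add(Pow(6, 2), Pow(15, 2)), Rational(1, 2))), 1261) = Add(Add(427, Pow(Add(36, 225), Rational(1, 2))), 1261) = Add(Add(427, Pow(261, Rational(1, 2))), 1261) = Add(Add(427, Mul(3, Pow(29, Rational(1, 2)))), 1261) = Add(1688, Mul(3, Pow(29, Rational(1, 2))))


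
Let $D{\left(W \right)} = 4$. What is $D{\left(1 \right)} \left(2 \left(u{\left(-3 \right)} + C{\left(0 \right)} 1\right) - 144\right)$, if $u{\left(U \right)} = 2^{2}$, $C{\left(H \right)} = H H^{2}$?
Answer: $-544$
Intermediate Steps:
$C{\left(H \right)} = H^{3}$
$u{\left(U \right)} = 4$
$D{\left(1 \right)} \left(2 \left(u{\left(-3 \right)} + C{\left(0 \right)} 1\right) - 144\right) = 4 \left(2 \left(4 + 0^{3} \cdot 1\right) - 144\right) = 4 \left(2 \left(4 + 0 \cdot 1\right) - 144\right) = 4 \left(2 \left(4 + 0\right) - 144\right) = 4 \left(2 \cdot 4 - 144\right) = 4 \left(8 - 144\right) = 4 \left(-136\right) = -544$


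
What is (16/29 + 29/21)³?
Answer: 1630532233/225866529 ≈ 7.2190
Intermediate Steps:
(16/29 + 29/21)³ = (1177/609)³ = 1630532233/225866529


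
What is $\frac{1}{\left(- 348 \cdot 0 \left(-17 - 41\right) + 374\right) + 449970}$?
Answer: $\frac{1}{450344} \approx 2.2205 \cdot 10^{-6}$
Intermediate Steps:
$\frac{1}{\left(- 348 \cdot 0 \left(-17 - 41\right) + 374\right) + 449970} = \frac{1}{\left(- 348 \cdot 0 \left(-58\right) + 374\right) + 449970} = \frac{1}{\left(\left(-348\right) 0 + 374\right) + 449970} = \frac{1}{\left(0 + 374\right) + 449970} = \frac{1}{374 + 449970} = \frac{1}{450344}$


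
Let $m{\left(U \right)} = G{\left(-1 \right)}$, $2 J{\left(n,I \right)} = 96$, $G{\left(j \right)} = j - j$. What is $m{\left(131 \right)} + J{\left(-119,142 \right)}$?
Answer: $48$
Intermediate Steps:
$G{\left(j \right)} = 0$
$J{\left(n,I \right)} = 48$ ($J{\left(n,I \right)} = \frac{1}{2} \cdot 96 = 48$)
$m{\left(U \right)} = 0$
$m{\left(131 \right)} + J{\left(-119,142 \right)} = 0 + 48 = 48$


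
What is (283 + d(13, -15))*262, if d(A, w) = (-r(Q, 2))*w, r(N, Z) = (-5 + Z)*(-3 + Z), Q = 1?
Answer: 85936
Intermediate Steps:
d(A, w) = -3*w (d(A, w) = (-(15 + 2² - 8*2))*w = (-(15 + 4 - 16))*w = (-1*3)*w = -3*w)
(283 + d(13, -15))*262 = (283 - 3*(-15))*262 = (283 + 45)*262 = 328*262 = 85936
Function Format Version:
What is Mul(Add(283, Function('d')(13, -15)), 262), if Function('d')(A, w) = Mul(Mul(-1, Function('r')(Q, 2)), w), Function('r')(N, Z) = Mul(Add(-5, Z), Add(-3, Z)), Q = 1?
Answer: 85936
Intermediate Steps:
Function('d')(A, w) = Mul(-3, w) (Function('d')(A, w) = Mul(Mul(-1, Add(15, Pow(2, 2), Mul(-8, 2))), w) = Mul(Mul(-1, Add(15, 4, -16)), w) = Mul(Mul(-1, 3), w) = Mul(-3, w))
Mul(Add(283, Function('d')(13, -15)), 262) = Mul(Add(283, Mul(-3, -15)), 262) = Mul(Add(283, 45), 262) = Mul(328, 262) = 85936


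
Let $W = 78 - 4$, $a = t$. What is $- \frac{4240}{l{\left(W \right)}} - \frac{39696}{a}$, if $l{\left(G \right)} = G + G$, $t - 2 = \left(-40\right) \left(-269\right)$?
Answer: $- \frac{6438236}{199097} \approx -32.337$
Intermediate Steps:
$t = 10762$ ($t = 2 - -10760 = 2 + 10760 = 10762$)
$a = 10762$
$W = 74$
$l{\left(G \right)} = 2 G$
$- \frac{4240}{l{\left(W \right)}} - \frac{39696}{a} = - \frac{4240}{2 \cdot 74} - \frac{39696}{10762} = - \frac{4240}{148} - \frac{19848}{5381} = \left(-4240\right) \frac{1}{148} - \frac{19848}{5381} = - \frac{1060}{37} - \frac{19848}{5381} = - \frac{6438236}{199097}$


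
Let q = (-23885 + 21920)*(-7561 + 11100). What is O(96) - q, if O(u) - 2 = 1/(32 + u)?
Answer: 890129537/128 ≈ 6.9541e+6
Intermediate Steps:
q = -6954135 (q = -1965*3539 = -6954135)
O(u) = 2 + 1/(32 + u)
O(96) - q = (65 + 2*96)/(32 + 96) - 1*(-6954135) = (65 + 192)/128 + 6954135 = (1/128)*257 + 6954135 = 257/128 + 6954135 = 890129537/128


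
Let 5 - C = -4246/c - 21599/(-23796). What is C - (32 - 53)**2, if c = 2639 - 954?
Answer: -17417325859/40096260 ≈ -434.39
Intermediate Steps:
c = 1685
C = 265124801/40096260 (C = 5 - (-4246/1685 - 21599/(-23796)) = 5 - (-4246*1/1685 - 21599*(-1/23796)) = 5 - (-4246/1685 + 21599/23796) = 5 - 1*(-64643501/40096260) = 5 + 64643501/40096260 = 265124801/40096260 ≈ 6.6122)
C - (32 - 53)**2 = 265124801/40096260 - (32 - 53)**2 = 265124801/40096260 - 1*(-21)**2 = 265124801/40096260 - 1*441 = 265124801/40096260 - 441 = -17417325859/40096260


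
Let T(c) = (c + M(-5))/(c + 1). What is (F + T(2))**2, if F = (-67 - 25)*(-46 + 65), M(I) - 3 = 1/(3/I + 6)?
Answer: 20007536704/6561 ≈ 3.0495e+6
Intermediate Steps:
M(I) = 3 + 1/(6 + 3/I) (M(I) = 3 + 1/(3/I + 6) = 3 + 1/(6 + 3/I))
F = -1748 (F = -92*19 = -1748)
T(c) = (86/27 + c)/(1 + c) (T(c) = (c + (9 + 19*(-5))/(3*(1 + 2*(-5))))/(c + 1) = (c + (9 - 95)/(3*(1 - 10)))/(1 + c) = (c + (1/3)*(-86)/(-9))/(1 + c) = (c + (1/3)*(-1/9)*(-86))/(1 + c) = (c + 86/27)/(1 + c) = (86/27 + c)/(1 + c))
(F + T(2))**2 = (-1748 + (86/27 + 2)/(1 + 2))**2 = (-1748 + (140/27)/3)**2 = (-1748 + (1/3)*(140/27))**2 = (-1748 + 140/81)**2 = (-141448/81)**2 = 20007536704/6561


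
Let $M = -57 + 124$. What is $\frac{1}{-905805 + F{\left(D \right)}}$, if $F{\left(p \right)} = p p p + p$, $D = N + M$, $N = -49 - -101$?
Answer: $\frac{1}{779473} \approx 1.2829 \cdot 10^{-6}$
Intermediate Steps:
$N = 52$ ($N = -49 + 101 = 52$)
$M = 67$
$D = 119$ ($D = 52 + 67 = 119$)
$F{\left(p \right)} = p + p^{3}$ ($F{\left(p \right)} = p^{2} p + p = p^{3} + p = p + p^{3}$)
$\frac{1}{-905805 + F{\left(D \right)}} = \frac{1}{-905805 + \left(119 + 119^{3}\right)} = \frac{1}{-905805 + \left(119 + 1685159\right)} = \frac{1}{-905805 + 1685278} = \frac{1}{779473}$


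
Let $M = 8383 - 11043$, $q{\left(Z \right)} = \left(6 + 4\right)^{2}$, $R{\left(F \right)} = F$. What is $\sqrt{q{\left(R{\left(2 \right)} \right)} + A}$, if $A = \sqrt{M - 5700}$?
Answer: $\sqrt{100 + 2 i \sqrt{2090}} \approx 10.851 + 4.213 i$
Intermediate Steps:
$q{\left(Z \right)} = 100$ ($q{\left(Z \right)} = 10^{2} = 100$)
$M = -2660$
$A = 2 i \sqrt{2090}$ ($A = \sqrt{-2660 - 5700} = \sqrt{-8360} = 2 i \sqrt{2090} \approx 91.433 i$)
$\sqrt{q{\left(R{\left(2 \right)} \right)} + A} = \sqrt{100 + 2 i \sqrt{2090}}$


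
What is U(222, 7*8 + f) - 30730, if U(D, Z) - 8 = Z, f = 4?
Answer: -30662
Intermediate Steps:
U(D, Z) = 8 + Z
U(222, 7*8 + f) - 30730 = (8 + (7*8 + 4)) - 30730 = (8 + (56 + 4)) - 30730 = (8 + 60) - 30730 = 68 - 30730 = -30662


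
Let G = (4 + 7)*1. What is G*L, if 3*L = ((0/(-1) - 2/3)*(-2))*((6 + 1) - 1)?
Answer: 88/3 ≈ 29.333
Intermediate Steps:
L = 8/3 (L = (((0/(-1) - 2/3)*(-2))*((6 + 1) - 1))/3 = (((0*(-1) - 2*⅓)*(-2))*(7 - 1))/3 = (((0 - ⅔)*(-2))*6)/3 = (-⅔*(-2)*6)/3 = ((4/3)*6)/3 = (⅓)*8 = 8/3 ≈ 2.6667)
G = 11 (G = 11*1 = 11)
G*L = 11*(8/3) = 88/3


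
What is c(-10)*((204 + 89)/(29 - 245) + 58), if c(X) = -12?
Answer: -12235/18 ≈ -679.72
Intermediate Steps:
c(-10)*((204 + 89)/(29 - 245) + 58) = -12*((204 + 89)/(29 - 245) + 58) = -12*(293/(-216) + 58) = -12*(293*(-1/216) + 58) = -12*(-293/216 + 58) = -12*12235/216 = -12235/18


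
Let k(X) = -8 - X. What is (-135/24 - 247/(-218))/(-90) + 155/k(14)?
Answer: -6039113/863280 ≈ -6.9955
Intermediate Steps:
(-135/24 - 247/(-218))/(-90) + 155/k(14) = (-135/24 - 247/(-218))/(-90) + 155/(-8 - 1*14) = (-135*1/24 - 247*(-1/218))*(-1/90) + 155/(-8 - 14) = (-45/8 + 247/218)*(-1/90) + 155/(-22) = -3917/872*(-1/90) + 155*(-1/22) = 3917/78480 - 155/22 = -6039113/863280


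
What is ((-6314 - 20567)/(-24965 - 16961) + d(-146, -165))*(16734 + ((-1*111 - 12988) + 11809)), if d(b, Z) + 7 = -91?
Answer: -31520176974/20963 ≈ -1.5036e+6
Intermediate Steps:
d(b, Z) = -98 (d(b, Z) = -7 - 91 = -98)
((-6314 - 20567)/(-24965 - 16961) + d(-146, -165))*(16734 + ((-1*111 - 12988) + 11809)) = ((-6314 - 20567)/(-24965 - 16961) - 98)*(16734 + ((-1*111 - 12988) + 11809)) = (-26881/(-41926) - 98)*(16734 + ((-111 - 12988) + 11809)) = (-26881*(-1/41926) - 98)*(16734 + (-13099 + 11809)) = (26881/41926 - 98)*(16734 - 1290) = -4081867/41926*15444 = -31520176974/20963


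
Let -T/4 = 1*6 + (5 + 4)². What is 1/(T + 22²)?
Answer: 1/136 ≈ 0.0073529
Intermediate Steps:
T = -348 (T = -4*(1*6 + (5 + 4)²) = -4*(6 + 9²) = -4*(6 + 81) = -4*87 = -348)
1/(T + 22²) = 1/(-348 + 22²) = 1/(-348 + 484) = 1/136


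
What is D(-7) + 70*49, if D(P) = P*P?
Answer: 3479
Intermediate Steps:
D(P) = P²
D(-7) + 70*49 = (-7)² + 70*49 = 49 + 3430 = 3479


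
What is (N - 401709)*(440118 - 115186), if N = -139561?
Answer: -175875943640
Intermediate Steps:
(N - 401709)*(440118 - 115186) = (-139561 - 401709)*(440118 - 115186) = -541270*324932 = -175875943640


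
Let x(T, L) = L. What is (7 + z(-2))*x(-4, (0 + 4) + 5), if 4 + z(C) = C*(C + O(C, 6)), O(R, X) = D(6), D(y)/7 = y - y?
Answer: 63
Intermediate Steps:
D(y) = 0 (D(y) = 7*(y - y) = 7*0 = 0)
O(R, X) = 0
z(C) = -4 + C² (z(C) = -4 + C*(C + 0) = -4 + C*C = -4 + C²)
(7 + z(-2))*x(-4, (0 + 4) + 5) = (7 + (-4 + (-2)²))*((0 + 4) + 5) = (7 + (-4 + 4))*(4 + 5) = (7 + 0)*9 = 7*9 = 63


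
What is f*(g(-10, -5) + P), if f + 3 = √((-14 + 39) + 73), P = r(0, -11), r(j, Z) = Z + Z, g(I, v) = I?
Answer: 96 - 224*√2 ≈ -220.78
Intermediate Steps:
r(j, Z) = 2*Z
P = -22 (P = 2*(-11) = -22)
f = -3 + 7*√2 (f = -3 + √((-14 + 39) + 73) = -3 + √(25 + 73) = -3 + √98 = -3 + 7*√2 ≈ 6.8995)
f*(g(-10, -5) + P) = (-3 + 7*√2)*(-10 - 22) = (-3 + 7*√2)*(-32) = 96 - 224*√2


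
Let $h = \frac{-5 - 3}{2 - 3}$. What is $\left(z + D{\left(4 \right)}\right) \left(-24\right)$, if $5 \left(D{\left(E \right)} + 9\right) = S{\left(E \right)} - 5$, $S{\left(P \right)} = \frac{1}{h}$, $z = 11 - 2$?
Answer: $\frac{117}{5} \approx 23.4$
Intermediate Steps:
$h = 8$ ($h = - \frac{8}{-1} = \left(-8\right) \left(-1\right) = 8$)
$z = 9$
$S{\left(P \right)} = \frac{1}{8}$
$D{\left(E \right)} = - \frac{399}{40}$ ($D{\left(E \right)} = -9 + \frac{\frac{1}{8} - 5}{5} = -9 + \frac{1}{5} \left(- \frac{39}{8}\right) = -9 - \frac{39}{40} = - \frac{399}{40}$)
$\left(z + D{\left(4 \right)}\right) \left(-24\right) = \left(9 - \frac{399}{40}\right) \left(-24\right) = \left(- \frac{39}{40}\right) \left(-24\right) = \frac{117}{5}$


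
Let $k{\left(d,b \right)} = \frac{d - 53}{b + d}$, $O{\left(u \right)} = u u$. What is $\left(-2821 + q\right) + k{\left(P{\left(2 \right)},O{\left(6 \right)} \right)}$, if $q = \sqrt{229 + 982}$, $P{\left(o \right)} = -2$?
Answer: $- \frac{95969}{34} + \sqrt{1211} \approx -2787.8$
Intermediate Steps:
$O{\left(u \right)} = u^{2}$
$k{\left(d,b \right)} = \frac{-53 + d}{b + d}$
$q = \sqrt{1211} \approx 34.799$
$\left(-2821 + q\right) + k{\left(P{\left(2 \right)},O{\left(6 \right)} \right)} = \left(-2821 + \sqrt{1211}\right) + \frac{-53 - 2}{6^{2} - 2} = \left(-2821 + \sqrt{1211}\right) + \frac{1}{36 - 2} \left(-55\right) = \left(-2821 + \sqrt{1211}\right) + \frac{1}{34} \left(-55\right) = \left(-2821 + \sqrt{1211}\right) - \frac{55}{34} = - \frac{95969}{34} + \sqrt{1211}$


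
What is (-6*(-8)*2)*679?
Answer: 65184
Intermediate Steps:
(-6*(-8)*2)*679 = (48*2)*679 = 96*679 = 65184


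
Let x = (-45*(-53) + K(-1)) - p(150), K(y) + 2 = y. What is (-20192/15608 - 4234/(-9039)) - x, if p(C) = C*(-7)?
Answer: -60538179350/17635089 ≈ -3432.8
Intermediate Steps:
p(C) = -7*C
K(y) = -2 + y
x = 3432 (x = (-45*(-53) + (-2 - 1)) - (-7)*150 = (2385 - 3) - 1*(-1050) = 2382 + 1050 = 3432)
(-20192/15608 - 4234/(-9039)) - x = (-20192/15608 - 4234/(-9039)) - 1*3432 = (-20192*1/15608 - 4234*(-1/9039)) - 3432 = (-2524/1951 + 4234/9039) - 3432 = -14553902/17635089 - 3432 = -60538179350/17635089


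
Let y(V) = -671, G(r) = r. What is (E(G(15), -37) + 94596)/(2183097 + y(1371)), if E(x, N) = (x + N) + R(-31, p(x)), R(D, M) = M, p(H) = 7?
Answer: 94581/2182426 ≈ 0.043338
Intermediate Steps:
E(x, N) = 7 + N + x (E(x, N) = (x + N) + 7 = (N + x) + 7 = 7 + N + x)
(E(G(15), -37) + 94596)/(2183097 + y(1371)) = ((7 - 37 + 15) + 94596)/(2183097 - 671) = (-15 + 94596)/2182426 = 94581*(1/2182426) = 94581/2182426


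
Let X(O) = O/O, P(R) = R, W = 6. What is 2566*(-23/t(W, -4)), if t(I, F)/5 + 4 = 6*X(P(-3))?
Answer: -29509/5 ≈ -5901.8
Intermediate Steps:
X(O) = 1
t(I, F) = 10 (t(I, F) = -20 + 5*(6*1) = -20 + 5*6 = -20 + 30 = 10)
2566*(-23/t(W, -4)) = 2566*(-23/10) = -29509/5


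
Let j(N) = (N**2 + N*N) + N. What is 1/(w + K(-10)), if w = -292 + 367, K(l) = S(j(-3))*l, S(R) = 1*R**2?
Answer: -1/2175 ≈ -0.00045977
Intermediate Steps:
j(N) = N + 2*N**2 (j(N) = (N**2 + N**2) + N = 2*N**2 + N = N + 2*N**2)
S(R) = R**2
K(l) = 225*l (K(l) = (-3*(1 + 2*(-3)))**2*l = (-3*(1 - 6))**2*l = (-3*(-5))**2*l = 15**2*l = 225*l)
w = 75
1/(w + K(-10)) = 1/(75 + 225*(-10)) = 1/(75 - 2250) = 1/(-2175) = -1/2175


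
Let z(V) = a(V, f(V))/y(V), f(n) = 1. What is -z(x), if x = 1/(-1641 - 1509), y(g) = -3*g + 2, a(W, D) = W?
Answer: 1/6303 ≈ 0.00015865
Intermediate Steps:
y(g) = 2 - 3*g
x = -1/3150 (x = 1/(-3150) = -1/3150 ≈ -0.00031746)
z(V) = V/(2 - 3*V)
-z(x) = -(-1)*(-1)/(3150*(-2 + 3*(-1/3150))) = -(-1)*(-1)/(3150*(-2 - 1/1050)) = -(-1)*(-1)/(3150*(-2101/1050)) = -(-1)*(-1)*(-1050)/(3150*2101) = -1*(-1/6303) = 1/6303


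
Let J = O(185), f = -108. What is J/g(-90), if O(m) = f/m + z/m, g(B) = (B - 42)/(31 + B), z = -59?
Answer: -9853/24420 ≈ -0.40348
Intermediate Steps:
g(B) = (-42 + B)/(31 + B)
O(m) = -167/m (O(m) = -108/m - 59/m = -167/m)
J = -167/185 ≈ -0.90270
J/g(-90) = -167*(31 - 90)/(-42 - 90)/185 = -167/(185*(-132/(-59))) = -167/(185*((-1/59*(-132)))) = -167/(185*132/59) = -167/185*59/132 = -9853/24420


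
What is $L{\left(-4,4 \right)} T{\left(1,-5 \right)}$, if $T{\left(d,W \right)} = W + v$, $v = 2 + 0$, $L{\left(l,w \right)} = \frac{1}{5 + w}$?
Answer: $- \frac{1}{3} \approx -0.33333$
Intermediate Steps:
$v = 2$
$T{\left(d,W \right)} = 2 + W$ ($T{\left(d,W \right)} = W + 2 = 2 + W$)
$L{\left(-4,4 \right)} T{\left(1,-5 \right)} = \frac{2 - 5}{5 + 4} = \frac{1}{9} \left(-3\right) = - \frac{1}{3}$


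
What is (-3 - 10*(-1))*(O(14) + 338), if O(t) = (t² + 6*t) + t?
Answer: 4424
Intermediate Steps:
O(t) = t² + 7*t
(-3 - 10*(-1))*(O(14) + 338) = (-3 - 10*(-1))*(14*(7 + 14) + 338) = (-3 + 10)*(14*21 + 338) = 7*(294 + 338) = 7*632 = 4424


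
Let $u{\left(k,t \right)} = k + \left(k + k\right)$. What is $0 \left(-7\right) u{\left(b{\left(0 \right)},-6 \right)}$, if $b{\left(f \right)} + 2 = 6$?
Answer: $0$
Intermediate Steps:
$b{\left(f \right)} = 4$ ($b{\left(f \right)} = -2 + 6 = 4$)
$u{\left(k,t \right)} = 3 k$ ($u{\left(k,t \right)} = k + 2 k = 3 k$)
$0 \left(-7\right) u{\left(b{\left(0 \right)},-6 \right)} = 0 \left(-7\right) 3 \cdot 4 = 0 \cdot 12 = 0$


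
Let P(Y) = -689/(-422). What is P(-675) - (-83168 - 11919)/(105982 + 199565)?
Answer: 250648597/128940834 ≈ 1.9439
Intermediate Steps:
P(Y) = 689/422 (P(Y) = -689*(-1/422) = 689/422)
P(-675) - (-83168 - 11919)/(105982 + 199565) = 689/422 - (-83168 - 11919)/(105982 + 199565) = 689/422 - (-95087)/305547 = 689/422 - 1*(-95087/305547) = 689/422 + 95087/305547 = 250648597/128940834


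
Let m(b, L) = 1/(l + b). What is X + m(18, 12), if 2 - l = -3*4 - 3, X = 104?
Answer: 3641/35 ≈ 104.03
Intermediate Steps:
l = 17 (l = 2 - (-3*4 - 3) = 2 - (-12 - 3) = 2 - 1*(-15) = 2 + 15 = 17)
m(b, L) = 1/(17 + b)
X + m(18, 12) = 104 + 1/(17 + 18) = 104 + 1/35 = 3641/35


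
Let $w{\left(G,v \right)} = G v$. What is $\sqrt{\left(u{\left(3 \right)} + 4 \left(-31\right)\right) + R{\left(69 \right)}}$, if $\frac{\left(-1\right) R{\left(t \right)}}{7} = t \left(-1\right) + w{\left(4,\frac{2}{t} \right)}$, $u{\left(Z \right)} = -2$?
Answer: $\frac{\sqrt{1695813}}{69} \approx 18.873$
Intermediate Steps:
$R{\left(t \right)} = - \frac{56}{t} + 7 t$ ($R{\left(t \right)} = - 7 \left(t \left(-1\right) + 4 \frac{2}{t}\right) = - 7 \left(- t + \frac{8}{t}\right) = - \frac{56}{t} + 7 t$)
$\sqrt{\left(u{\left(3 \right)} + 4 \left(-31\right)\right) + R{\left(69 \right)}} = \sqrt{\left(-2 + 4 \left(-31\right)\right) + \left(- \frac{56}{69} + 7 \cdot 69\right)} = \sqrt{\left(-2 - 124\right) + \left(\left(-56\right) \frac{1}{69} + 483\right)} = \sqrt{-126 + \left(- \frac{56}{69} + 483\right)} = \sqrt{-126 + \frac{33271}{69}} = \sqrt{\frac{24577}{69}} = \frac{\sqrt{1695813}}{69}$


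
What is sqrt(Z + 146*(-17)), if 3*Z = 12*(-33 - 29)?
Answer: I*sqrt(2730) ≈ 52.249*I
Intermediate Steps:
Z = -248 (Z = (12*(-33 - 29))/3 = (12*(-62))/3 = (1/3)*(-744) = -248)
sqrt(Z + 146*(-17)) = sqrt(-248 + 146*(-17)) = sqrt(-248 - 2482) = sqrt(-2730) = I*sqrt(2730)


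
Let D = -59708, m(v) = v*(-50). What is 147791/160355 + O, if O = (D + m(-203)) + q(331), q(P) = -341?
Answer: -8001406354/160355 ≈ -49898.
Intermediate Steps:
m(v) = -50*v
O = -49899 (O = (-59708 - 50*(-203)) - 341 = (-59708 + 10150) - 341 = -49558 - 341 = -49899)
147791/160355 + O = 147791/160355 - 49899 = -8001406354/160355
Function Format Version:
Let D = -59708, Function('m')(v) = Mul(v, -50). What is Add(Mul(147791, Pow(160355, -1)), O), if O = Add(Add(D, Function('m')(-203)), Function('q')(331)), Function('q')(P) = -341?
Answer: Rational(-8001406354, 160355) ≈ -49898.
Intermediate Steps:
Function('m')(v) = Mul(-50, v)
O = -49899 (O = Add(Add(-59708, Mul(-50, -203)), -341) = Add(Add(-59708, 10150), -341) = Add(-49558, -341) = -49899)
Add(Mul(147791, Pow(160355, -1)), O) = Add(Mul(147791, Pow(160355, -1)), -49899) = Add(Mul(147791, Rational(1, 160355)), -49899) = Add(Rational(147791, 160355), -49899) = Rational(-8001406354, 160355)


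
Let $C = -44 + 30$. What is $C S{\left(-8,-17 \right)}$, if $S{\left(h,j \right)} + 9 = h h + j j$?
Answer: $-4816$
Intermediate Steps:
$S{\left(h,j \right)} = -9 + h^{2} + j^{2}$ ($S{\left(h,j \right)} = -9 + \left(h h + j j\right) = -9 + \left(h^{2} + j^{2}\right) = -9 + h^{2} + j^{2}$)
$C = -14$
$C S{\left(-8,-17 \right)} = - 14 \left(-9 + \left(-8\right)^{2} + \left(-17\right)^{2}\right) = - 14 \left(-9 + 64 + 289\right) = \left(-14\right) 344 = -4816$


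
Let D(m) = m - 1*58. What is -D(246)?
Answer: -188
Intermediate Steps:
D(m) = -58 + m (D(m) = m - 58 = -58 + m)
-D(246) = -(-58 + 246) = -1*188 = -188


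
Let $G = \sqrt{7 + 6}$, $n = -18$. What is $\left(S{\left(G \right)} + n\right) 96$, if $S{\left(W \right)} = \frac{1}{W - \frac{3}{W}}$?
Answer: $-1728 + \frac{48 \sqrt{13}}{5} \approx -1693.4$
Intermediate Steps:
$G = \sqrt{13} \approx 3.6056$
$\left(S{\left(G \right)} + n\right) 96 = \left(\frac{\sqrt{13}}{-3 + \left(\sqrt{13}\right)^{2}} - 18\right) 96 = \left(\frac{\sqrt{13}}{-3 + 13} - 18\right) 96 = \left(\frac{\sqrt{13}}{10} - 18\right) 96 = \left(-18 + \frac{\sqrt{13}}{10}\right) 96 = -1728 + \frac{48 \sqrt{13}}{5}$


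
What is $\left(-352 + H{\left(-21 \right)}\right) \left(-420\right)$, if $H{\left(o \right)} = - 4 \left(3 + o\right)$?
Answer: $117600$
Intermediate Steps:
$H{\left(o \right)} = -12 - 4 o$
$\left(-352 + H{\left(-21 \right)}\right) \left(-420\right) = \left(-352 - -72\right) \left(-420\right) = \left(-352 + \left(-12 + 84\right)\right) \left(-420\right) = \left(-352 + 72\right) \left(-420\right) = \left(-280\right) \left(-420\right) = 117600$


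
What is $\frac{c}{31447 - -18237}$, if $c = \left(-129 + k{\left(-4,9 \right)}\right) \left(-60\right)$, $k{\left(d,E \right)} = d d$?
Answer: $\frac{1695}{12421} \approx 0.13646$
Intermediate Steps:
$k{\left(d,E \right)} = d^{2}$
$c = 6780$ ($c = \left(-129 + \left(-4\right)^{2}\right) \left(-60\right) = \left(-129 + 16\right) \left(-60\right) = \left(-113\right) \left(-60\right) = 6780$)
$\frac{c}{31447 - -18237} = \frac{6780}{31447 - -18237} = \frac{6780}{31447 + 18237} = \frac{6780}{49684} = 6780 \cdot \frac{1}{49684} = \frac{1695}{12421}$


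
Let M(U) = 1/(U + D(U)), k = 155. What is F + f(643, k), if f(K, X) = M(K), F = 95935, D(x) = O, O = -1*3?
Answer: 61398401/640 ≈ 95935.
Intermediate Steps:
O = -3
D(x) = -3
M(U) = 1/(-3 + U) (M(U) = 1/(U - 3) = 1/(-3 + U))
f(K, X) = 1/(-3 + K)
F + f(643, k) = 95935 + 1/(-3 + 643) = 95935 + 1/640 = 61398401/640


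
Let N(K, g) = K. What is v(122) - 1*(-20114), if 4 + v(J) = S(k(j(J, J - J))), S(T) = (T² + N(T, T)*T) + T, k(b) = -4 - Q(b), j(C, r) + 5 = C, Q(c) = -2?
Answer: 20116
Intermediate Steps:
j(C, r) = -5 + C
k(b) = -2 (k(b) = -4 - 1*(-2) = -4 + 2 = -2)
S(T) = T + 2*T² (S(T) = (T² + T*T) + T = (T² + T²) + T = 2*T² + T = T + 2*T²)
v(J) = 2 (v(J) = -4 - 2*(1 + 2*(-2)) = -4 - 2*(1 - 4) = -4 - 2*(-3) = -4 + 6 = 2)
v(122) - 1*(-20114) = 2 - 1*(-20114) = 2 + 20114 = 20116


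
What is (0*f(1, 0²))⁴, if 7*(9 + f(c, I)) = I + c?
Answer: 0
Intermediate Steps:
f(c, I) = -9 + I/7 + c/7 (f(c, I) = -9 + (I + c)/7 = -9 + (I/7 + c/7) = -9 + I/7 + c/7)
(0*f(1, 0²))⁴ = (0*(-9 + (⅐)*0² + (⅐)*1))⁴ = (0*(-9 + (⅐)*0 + ⅐))⁴ = (0*(-9 + 0 + ⅐))⁴ = (0*(-62/7))⁴ = 0⁴ = 0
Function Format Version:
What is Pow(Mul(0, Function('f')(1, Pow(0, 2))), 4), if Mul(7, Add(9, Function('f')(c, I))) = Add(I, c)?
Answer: 0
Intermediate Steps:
Function('f')(c, I) = Add(-9, Mul(Rational(1, 7), I), Mul(Rational(1, 7), c)) (Function('f')(c, I) = Add(-9, Mul(Rational(1, 7), Add(I, c))) = Add(-9, Add(Mul(Rational(1, 7), I), Mul(Rational(1, 7), c))) = Add(-9, Mul(Rational(1, 7), I), Mul(Rational(1, 7), c)))
Pow(Mul(0, Function('f')(1, Pow(0, 2))), 4) = Pow(Mul(0, Add(-9, Mul(Rational(1, 7), Pow(0, 2)), Mul(Rational(1, 7), 1))), 4) = Pow(Mul(0, Add(-9, Mul(Rational(1, 7), 0), Rational(1, 7))), 4) = Pow(Mul(0, Add(-9, 0, Rational(1, 7))), 4) = Pow(Mul(0, Rational(-62, 7)), 4) = Pow(0, 4) = 0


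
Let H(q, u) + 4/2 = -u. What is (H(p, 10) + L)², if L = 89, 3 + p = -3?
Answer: 5929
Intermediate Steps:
p = -6 (p = -3 - 3 = -6)
H(q, u) = -2 - u
(H(p, 10) + L)² = ((-2 - 1*10) + 89)² = ((-2 - 10) + 89)² = (-12 + 89)² = 77² = 5929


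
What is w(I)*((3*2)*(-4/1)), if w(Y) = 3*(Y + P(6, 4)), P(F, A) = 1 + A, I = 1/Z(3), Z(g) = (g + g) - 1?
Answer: -1872/5 ≈ -374.40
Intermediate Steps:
Z(g) = -1 + 2*g (Z(g) = 2*g - 1 = -1 + 2*g)
I = ⅕ (I = 1/(-1 + 2*3) = 1/(-1 + 6) = 1/5 = ⅕ ≈ 0.20000)
w(Y) = 15 + 3*Y (w(Y) = 3*(Y + (1 + 4)) = 3*(Y + 5) = 3*(5 + Y) = 15 + 3*Y)
w(I)*((3*2)*(-4/1)) = (15 + 3*(⅕))*((3*2)*(-4/1)) = (15 + ⅗)*(6*(-4*1)) = 78*(6*(-4))/5 = (78/5)*(-24) = -1872/5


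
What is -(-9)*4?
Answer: 36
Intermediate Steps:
-(-9)*4 = -9*(-4) = 36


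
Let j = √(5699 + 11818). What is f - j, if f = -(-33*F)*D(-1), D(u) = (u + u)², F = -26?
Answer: -3432 - √17517 ≈ -3564.4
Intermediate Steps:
j = √17517 ≈ 132.35
D(u) = 4*u² (D(u) = (2*u)² = 4*u²)
f = -3432 (f = -(-33*(-26))*4*(-1)² = -858*4*1 = -858*4 = -1*3432 = -3432)
f - j = -3432 - √17517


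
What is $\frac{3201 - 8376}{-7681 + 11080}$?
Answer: $- \frac{1725}{1133} \approx -1.5225$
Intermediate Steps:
$\frac{3201 - 8376}{-7681 + 11080} = - \frac{5175}{3399} = \left(-5175\right) \frac{1}{3399} = - \frac{1725}{1133}$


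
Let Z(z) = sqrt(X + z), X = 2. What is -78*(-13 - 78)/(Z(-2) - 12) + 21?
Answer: -1141/2 ≈ -570.50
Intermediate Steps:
Z(z) = sqrt(2 + z)
-78*(-13 - 78)/(Z(-2) - 12) + 21 = -78*(-13 - 78)/(sqrt(2 - 2) - 12) + 21 = -(-7098)/(sqrt(0) - 12) + 21 = -(-7098)/(0 - 12) + 21 = -(-7098)/(-12) + 21 = -(-7098)*(-1)/12 + 21 = -78*91/12 + 21 = -1183/2 + 21 = -1141/2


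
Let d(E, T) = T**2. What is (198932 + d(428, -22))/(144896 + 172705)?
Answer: 66472/105867 ≈ 0.62788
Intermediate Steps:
(198932 + d(428, -22))/(144896 + 172705) = (198932 + (-22)**2)/(144896 + 172705) = (198932 + 484)/317601 = 199416*(1/317601) = 66472/105867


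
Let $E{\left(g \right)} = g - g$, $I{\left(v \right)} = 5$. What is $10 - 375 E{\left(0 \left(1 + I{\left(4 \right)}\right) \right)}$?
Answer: $10$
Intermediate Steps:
$E{\left(g \right)} = 0$
$10 - 375 E{\left(0 \left(1 + I{\left(4 \right)}\right) \right)} = 10 - 0 = 10 + 0 = 10$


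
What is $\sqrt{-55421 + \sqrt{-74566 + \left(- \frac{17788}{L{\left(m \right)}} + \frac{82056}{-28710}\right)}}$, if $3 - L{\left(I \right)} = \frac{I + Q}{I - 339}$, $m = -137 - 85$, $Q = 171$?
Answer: $\frac{\sqrt{-5075726742900 + 4785 i \sqrt{29557554924810}}}{9570} \approx 0.60329 + 235.42 i$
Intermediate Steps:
$m = -222$
$L{\left(I \right)} = 3 - \frac{171 + I}{-339 + I}$ ($L{\left(I \right)} = 3 - \frac{I + 171}{I - 339} = 3 - \frac{171 + I}{-339 + I}$)
$\sqrt{-55421 + \sqrt{-74566 + \left(- \frac{17788}{L{\left(m \right)}} + \frac{82056}{-28710}\right)}} = \sqrt{-55421 + \sqrt{-74566 + \left(- \frac{17788}{2 \frac{1}{-339 - 222} \left(-594 - 222\right)} + \frac{82056}{-28710}\right)}} = \sqrt{-55421 + \sqrt{-74566 + \left(- \frac{17788}{2 \frac{1}{-561} \left(-816\right)} + 82056 \left(- \frac{1}{28710}\right)\right)}} = \sqrt{-55421 + \sqrt{-74566 - \left(\frac{13676}{4785} + \frac{17788}{2 \left(- \frac{1}{561}\right) \left(-816\right)}\right)}} = \sqrt{-55421 + \sqrt{-74566 - \left(\frac{13676}{4785} + \frac{17788}{\frac{32}{11}}\right)}} = \sqrt{-55421 + \sqrt{-74566 - \frac{234177253}{38280}}} = \sqrt{-55421 + \sqrt{- \frac{3088563733}{38280}}} = \sqrt{-55421 + \frac{i \sqrt{29557554924810}}{19140}}$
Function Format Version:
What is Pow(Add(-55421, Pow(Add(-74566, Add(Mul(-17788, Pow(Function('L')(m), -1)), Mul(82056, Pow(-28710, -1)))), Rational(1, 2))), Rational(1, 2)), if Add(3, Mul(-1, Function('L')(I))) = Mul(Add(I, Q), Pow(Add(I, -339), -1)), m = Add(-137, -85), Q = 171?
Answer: Mul(Rational(1, 9570), Pow(Add(-5075726742900, Mul(4785, I, Pow(29557554924810, Rational(1, 2)))), Rational(1, 2))) ≈ Add(0.60329, Mul(235.42, I))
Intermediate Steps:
m = -222
Function('L')(I) = Add(3, Mul(-1, Pow(Add(-339, I), -1), Add(171, I))) (Function('L')(I) = Add(3, Mul(-1, Mul(Add(I, 171), Pow(Add(I, -339), -1)))) = Add(3, Mul(-1, Mul(Add(171, I), Pow(Add(-339, I), -1)))) = Add(3, Mul(-1, Mul(Pow(Add(-339, I), -1), Add(171, I)))) = Add(3, Mul(-1, Pow(Add(-339, I), -1), Add(171, I))))
Pow(Add(-55421, Pow(Add(-74566, Add(Mul(-17788, Pow(Function('L')(m), -1)), Mul(82056, Pow(-28710, -1)))), Rational(1, 2))), Rational(1, 2)) = Pow(Add(-55421, Pow(Add(-74566, Add(Mul(-17788, Pow(Mul(2, Pow(Add(-339, -222), -1), Add(-594, -222)), -1)), Mul(82056, Pow(-28710, -1)))), Rational(1, 2))), Rational(1, 2)) = Pow(Add(-55421, Pow(Add(-74566, Add(Mul(-17788, Pow(Mul(2, Pow(-561, -1), -816), -1)), Mul(82056, Rational(-1, 28710)))), Rational(1, 2))), Rational(1, 2)) = Pow(Add(-55421, Pow(Add(-74566, Add(Mul(-17788, Pow(Mul(2, Rational(-1, 561), -816), -1)), Rational(-13676, 4785))), Rational(1, 2))), Rational(1, 2)) = Pow(Add(-55421, Pow(Add(-74566, Add(Mul(-17788, Pow(Rational(32, 11), -1)), Rational(-13676, 4785))), Rational(1, 2))), Rational(1, 2)) = Pow(Add(-55421, Pow(Add(-74566, Add(Mul(-17788, Rational(11, 32)), Rational(-13676, 4785))), Rational(1, 2))), Rational(1, 2)) = Pow(Add(-55421, Pow(Add(-74566, Add(Rational(-48917, 8), Rational(-13676, 4785))), Rational(1, 2))), Rational(1, 2)) = Pow(Add(-55421, Pow(Add(-74566, Rational(-234177253, 38280)), Rational(1, 2))), Rational(1, 2)) = Pow(Add(-55421, Pow(Rational(-3088563733, 38280), Rational(1, 2))), Rational(1, 2)) = Pow(Add(-55421, Mul(Rational(1, 19140), I, Pow(29557554924810, Rational(1, 2)))), Rational(1, 2))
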